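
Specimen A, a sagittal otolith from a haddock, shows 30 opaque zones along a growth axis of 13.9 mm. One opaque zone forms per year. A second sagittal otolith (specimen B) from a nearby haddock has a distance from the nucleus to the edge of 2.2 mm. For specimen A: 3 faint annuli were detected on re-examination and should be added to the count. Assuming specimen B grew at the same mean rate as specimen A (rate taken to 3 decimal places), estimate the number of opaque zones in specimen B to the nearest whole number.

5 opaque zones

Specimen A: true opaque zone count = 30 + 3 = 33.
A: Mean rate = 13.9 mm / 33 years ≈ 0.421 mm/year.
B spans 2.2 / 0.421 = 5.23 years ≈ 5 opaque zones.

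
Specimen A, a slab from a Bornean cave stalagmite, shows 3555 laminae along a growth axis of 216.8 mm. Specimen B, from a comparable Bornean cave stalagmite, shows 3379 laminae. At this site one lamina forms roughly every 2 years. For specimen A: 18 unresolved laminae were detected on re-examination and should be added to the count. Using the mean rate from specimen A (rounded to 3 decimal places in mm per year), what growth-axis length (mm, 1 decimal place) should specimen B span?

Specimen A: adjusted count: 3555 + 18 = 3573 laminae.
Specimen A: multiplying by 2 years per lamina: 3573 × 2 = 7146 years.
A: Extension rate ≈ 216.8 / 7146 = 0.030 mm/year.
Specimen B: multiplying by 2 years per lamina: 3379 × 2 = 6758 years. For B, 0.030 mm/year × 6758 years = 202.7 mm.

202.7 mm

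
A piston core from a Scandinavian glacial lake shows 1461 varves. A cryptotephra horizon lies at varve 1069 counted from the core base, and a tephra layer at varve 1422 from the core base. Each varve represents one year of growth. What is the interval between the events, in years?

353 years

Separation: 1422 − 1069 = 353 varves.
One varve per year makes the interval 353 years.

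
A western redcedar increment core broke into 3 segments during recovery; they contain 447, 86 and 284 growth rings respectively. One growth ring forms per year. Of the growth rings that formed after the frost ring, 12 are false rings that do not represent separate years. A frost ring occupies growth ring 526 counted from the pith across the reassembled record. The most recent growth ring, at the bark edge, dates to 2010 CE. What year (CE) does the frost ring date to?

Total growth rings = 447 + 86 + 284 = 817.
The frost ring sits at growth ring 526 from the pith, so 817 − 526 = 291 growth rings formed after it.
291 − 12 false = 279 true growth rings after the frost ring.
The growth ring at the bark edge is 2010 CE, so the frost ring dates to 2010 − 279 = 1731 CE.

1731 CE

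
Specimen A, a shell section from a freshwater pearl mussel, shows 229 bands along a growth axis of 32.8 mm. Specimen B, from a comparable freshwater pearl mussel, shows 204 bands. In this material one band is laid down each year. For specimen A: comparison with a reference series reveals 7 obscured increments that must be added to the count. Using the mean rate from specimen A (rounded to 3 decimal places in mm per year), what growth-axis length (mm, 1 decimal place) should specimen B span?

Specimen A: adjusted count: 229 + 7 = 236 bands.
A: 32.8 mm over 236 years gives 32.8 / 236 ≈ 0.139 mm/yr.
B's length ≈ 0.139 × 204 = 28.4 mm.

28.4 mm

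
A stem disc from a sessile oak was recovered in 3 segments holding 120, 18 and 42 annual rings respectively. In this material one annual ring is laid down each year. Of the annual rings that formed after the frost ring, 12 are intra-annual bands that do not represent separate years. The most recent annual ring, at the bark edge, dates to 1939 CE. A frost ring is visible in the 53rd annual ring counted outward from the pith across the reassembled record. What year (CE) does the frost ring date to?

Total annual rings = 120 + 18 + 42 = 180.
Between annual ring 53 and the bark edge there are 180 − 53 = 127 annual rings.
Excluding 12 false annual rings: 127 − 12 = 115.
1939 − 115 = 1824 CE.

1824 CE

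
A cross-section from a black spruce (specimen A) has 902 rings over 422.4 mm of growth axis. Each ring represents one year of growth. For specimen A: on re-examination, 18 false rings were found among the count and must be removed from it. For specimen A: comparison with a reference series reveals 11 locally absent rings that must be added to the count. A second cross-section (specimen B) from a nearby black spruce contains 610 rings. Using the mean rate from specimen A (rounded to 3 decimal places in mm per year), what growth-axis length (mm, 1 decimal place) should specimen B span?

287.9 mm

Specimen A: correcting the raw count gives 902 − 18 + 11 = 895 true rings.
A: Extension rate ≈ 422.4 / 895 = 0.472 mm/year.
B's length ≈ 0.472 × 610 = 287.9 mm.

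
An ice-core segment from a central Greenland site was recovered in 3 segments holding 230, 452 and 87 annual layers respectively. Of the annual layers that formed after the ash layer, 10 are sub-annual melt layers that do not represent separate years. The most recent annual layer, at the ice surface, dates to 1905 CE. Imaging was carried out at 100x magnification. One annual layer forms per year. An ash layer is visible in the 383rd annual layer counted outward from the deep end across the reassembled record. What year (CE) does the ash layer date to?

1529 CE

Total annual layers = 230 + 452 + 87 = 769.
The ash layer sits at annual layer 383 from the deep end, so 769 − 383 = 386 annual layers formed after it.
386 − 10 false = 376 true annual layers after the ash layer.
1905 − 376 = 1529 CE.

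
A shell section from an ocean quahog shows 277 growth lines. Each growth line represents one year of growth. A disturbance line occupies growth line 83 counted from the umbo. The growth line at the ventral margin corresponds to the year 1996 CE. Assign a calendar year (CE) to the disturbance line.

277 − 83 = 194 growth lines lie beyond the disturbance line toward the ventral margin.
The growth line at the ventral margin is 1996 CE, so the disturbance line dates to 1996 − 194 = 1802 CE.

1802 CE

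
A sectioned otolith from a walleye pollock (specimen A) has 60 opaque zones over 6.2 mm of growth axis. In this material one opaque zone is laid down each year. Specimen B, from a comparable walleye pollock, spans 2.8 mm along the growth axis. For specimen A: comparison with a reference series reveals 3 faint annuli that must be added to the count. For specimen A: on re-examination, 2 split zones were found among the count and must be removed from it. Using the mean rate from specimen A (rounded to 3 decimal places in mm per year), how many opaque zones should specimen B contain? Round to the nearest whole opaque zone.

27 opaque zones

Specimen A: true opaque zone count = 60 − 2 + 3 = 61.
A: Extension rate ≈ 6.2 / 61 = 0.102 mm per year.
For B, 2.8 / 0.102 = 27.45 years ≈ 27 opaque zones.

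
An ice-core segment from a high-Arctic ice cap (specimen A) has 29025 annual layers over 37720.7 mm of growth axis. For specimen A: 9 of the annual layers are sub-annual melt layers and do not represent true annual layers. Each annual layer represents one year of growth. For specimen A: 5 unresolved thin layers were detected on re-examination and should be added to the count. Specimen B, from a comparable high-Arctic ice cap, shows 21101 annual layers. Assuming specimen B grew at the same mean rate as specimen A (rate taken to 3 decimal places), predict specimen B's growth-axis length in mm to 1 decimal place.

Specimen A: correcting the raw count gives 29025 − 9 + 5 = 29021 true annual layers.
A: Extension rate ≈ 37720.7 / 29021 = 1.300 mm/yr.
B's length ≈ 1.300 × 21101 = 27431.3 mm.

27431.3 mm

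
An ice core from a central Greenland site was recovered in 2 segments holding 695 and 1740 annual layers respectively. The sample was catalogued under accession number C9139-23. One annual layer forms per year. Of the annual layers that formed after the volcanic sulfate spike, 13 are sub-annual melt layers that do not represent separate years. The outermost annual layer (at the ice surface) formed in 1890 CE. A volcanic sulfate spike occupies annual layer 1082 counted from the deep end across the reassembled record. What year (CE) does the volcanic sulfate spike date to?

Total annual layers = 695 + 1740 = 2435.
2435 − 1082 = 1353 annual layers lie beyond the volcanic sulfate spike toward the ice surface.
Excluding 13 false annual layers: 1353 − 13 = 1340.
1890 − 1340 = 550 CE.

550 CE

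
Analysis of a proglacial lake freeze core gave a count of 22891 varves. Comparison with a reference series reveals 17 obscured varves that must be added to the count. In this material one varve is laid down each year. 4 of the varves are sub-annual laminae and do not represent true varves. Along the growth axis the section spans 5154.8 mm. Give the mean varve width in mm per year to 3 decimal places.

Adjusted count: 22891 − 4 + 17 = 22904 varves.
Extension rate ≈ 5154.8 / 22904 = 0.225 mm per year.

0.225 mm per year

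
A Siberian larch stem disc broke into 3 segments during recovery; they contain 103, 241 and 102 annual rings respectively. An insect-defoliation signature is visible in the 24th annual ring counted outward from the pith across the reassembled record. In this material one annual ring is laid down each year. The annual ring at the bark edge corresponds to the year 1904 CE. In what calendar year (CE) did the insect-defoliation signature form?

Total annual rings = 103 + 241 + 102 = 446.
446 − 24 = 422 annual rings lie beyond the insect-defoliation signature toward the bark edge.
Counting back 422 years from 1904 CE places the insect-defoliation signature in 1904 − 422 = 1482 CE.

1482 CE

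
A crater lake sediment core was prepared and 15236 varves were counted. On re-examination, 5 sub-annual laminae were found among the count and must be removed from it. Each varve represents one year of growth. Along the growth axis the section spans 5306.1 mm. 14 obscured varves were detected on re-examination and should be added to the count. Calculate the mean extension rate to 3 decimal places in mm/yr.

After corrections the count is 15236 − 5 + 14 = 15245 varves.
Mean rate = 5306.1 mm / 15245 years ≈ 0.348 mm/yr.

0.348 mm/yr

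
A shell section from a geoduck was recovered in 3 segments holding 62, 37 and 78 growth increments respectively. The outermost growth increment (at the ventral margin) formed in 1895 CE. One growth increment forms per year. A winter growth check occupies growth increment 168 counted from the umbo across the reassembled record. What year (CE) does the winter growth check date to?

1886 CE

Total growth increments = 62 + 37 + 78 = 177.
177 − 168 = 9 growth increments lie beyond the winter growth check toward the ventral margin.
Counting back 9 years from 1895 CE places the winter growth check in 1895 − 9 = 1886 CE.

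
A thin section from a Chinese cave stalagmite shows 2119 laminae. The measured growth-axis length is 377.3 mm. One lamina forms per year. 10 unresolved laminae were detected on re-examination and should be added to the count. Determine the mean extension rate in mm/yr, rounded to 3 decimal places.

0.177 mm/yr

Adjusted count: 2119 + 10 = 2129 laminae.
Mean rate = 377.3 mm / 2129 years ≈ 0.177 mm/yr.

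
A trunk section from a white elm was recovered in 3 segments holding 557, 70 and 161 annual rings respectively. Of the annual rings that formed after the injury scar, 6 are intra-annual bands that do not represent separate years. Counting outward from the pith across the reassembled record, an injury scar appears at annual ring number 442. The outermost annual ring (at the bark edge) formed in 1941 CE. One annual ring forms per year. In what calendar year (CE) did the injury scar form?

1601 CE

Total annual rings = 557 + 70 + 161 = 788.
Between annual ring 442 and the bark edge there are 788 − 442 = 346 annual rings.
346 − 6 false = 340 true annual rings after the injury scar.
The annual ring at the bark edge is 1941 CE, so the injury scar dates to 1941 − 340 = 1601 CE.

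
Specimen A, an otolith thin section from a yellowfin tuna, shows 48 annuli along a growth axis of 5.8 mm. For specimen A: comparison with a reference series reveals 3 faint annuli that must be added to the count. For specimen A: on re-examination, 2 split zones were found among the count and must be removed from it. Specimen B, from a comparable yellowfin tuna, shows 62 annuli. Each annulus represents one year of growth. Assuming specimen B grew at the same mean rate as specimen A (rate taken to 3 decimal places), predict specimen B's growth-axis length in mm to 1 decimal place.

7.3 mm

Specimen A: correcting the raw count gives 48 − 2 + 3 = 49 true annuli.
A: 5.8 mm over 49 years gives 5.8 / 49 ≈ 0.118 mm/year.
For B, 0.118 mm/year × 62 years = 7.3 mm.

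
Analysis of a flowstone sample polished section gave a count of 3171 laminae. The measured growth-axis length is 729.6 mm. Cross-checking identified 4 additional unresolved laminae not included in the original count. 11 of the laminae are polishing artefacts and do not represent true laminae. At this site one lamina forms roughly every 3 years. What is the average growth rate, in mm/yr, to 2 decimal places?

True lamina count = 3171 − 11 + 4 = 3164.
Multiplying by 3 years per lamina: 3164 × 3 = 9492 years.
729.6 mm over 9492 years gives 729.6 / 9492 ≈ 0.08 mm/yr.

0.08 mm/yr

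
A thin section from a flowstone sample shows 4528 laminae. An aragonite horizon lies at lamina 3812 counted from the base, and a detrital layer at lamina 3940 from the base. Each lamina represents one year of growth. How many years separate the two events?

128 years

The two markers are separated by 3940 − 3812 = 128 laminae.
That is 128 years at one lamina per year.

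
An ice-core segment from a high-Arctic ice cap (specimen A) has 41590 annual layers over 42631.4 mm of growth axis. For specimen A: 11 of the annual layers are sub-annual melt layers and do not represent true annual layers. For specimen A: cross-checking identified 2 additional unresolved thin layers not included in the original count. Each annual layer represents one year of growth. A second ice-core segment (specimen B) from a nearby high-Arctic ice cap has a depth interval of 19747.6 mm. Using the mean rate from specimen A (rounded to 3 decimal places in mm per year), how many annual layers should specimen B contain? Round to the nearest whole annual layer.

19266 annual layers

Specimen A: correcting the raw count gives 41590 − 11 + 2 = 41581 true annual layers.
A: 42631.4 mm over 41581 years gives 42631.4 / 41581 ≈ 1.025 mm/year.
For B, 19747.6 / 1.025 = 19265.95 years ≈ 19266 annual layers.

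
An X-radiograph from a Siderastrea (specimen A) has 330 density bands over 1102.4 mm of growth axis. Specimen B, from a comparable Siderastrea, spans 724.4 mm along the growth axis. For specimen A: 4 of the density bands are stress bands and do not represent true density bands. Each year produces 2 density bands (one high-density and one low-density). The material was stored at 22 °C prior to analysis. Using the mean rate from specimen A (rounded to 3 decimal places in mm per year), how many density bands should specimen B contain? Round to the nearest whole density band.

214 density bands

Specimen A: adjusted count: 330 − 4 = 326 density bands.
Specimen A: 326 density bands at 2 per year is 326 / 2 = 163 years.
A: Extension rate ≈ 1102.4 / 163 = 6.763 mm per year.
Specimen B: 724.4 mm / 6.763 mm per year = 107.11 years; at 2 density bands per year that is 107.11 × 2 ≈ 214 density bands.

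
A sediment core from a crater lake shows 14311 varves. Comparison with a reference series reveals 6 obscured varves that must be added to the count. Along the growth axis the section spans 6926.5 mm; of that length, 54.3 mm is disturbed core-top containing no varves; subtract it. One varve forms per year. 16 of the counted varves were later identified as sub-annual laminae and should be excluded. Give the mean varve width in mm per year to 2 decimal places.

0.48 mm per year

Adjusted count: 14311 − 16 + 6 = 14301 varves.
The growth record spans 6926.5 − 54.3 = 6872.2 mm.
Extension rate ≈ 6872.2 / 14301 = 0.48 mm per year.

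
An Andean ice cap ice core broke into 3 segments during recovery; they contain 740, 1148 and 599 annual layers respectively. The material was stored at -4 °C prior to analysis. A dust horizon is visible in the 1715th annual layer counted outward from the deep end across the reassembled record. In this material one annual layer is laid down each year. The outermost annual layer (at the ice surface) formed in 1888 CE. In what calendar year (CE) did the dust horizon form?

1116 CE

Total annual layers = 740 + 1148 + 599 = 2487.
Between annual layer 1715 and the ice surface there are 2487 − 1715 = 772 annual layers.
The annual layer at the ice surface is 1888 CE, so the dust horizon dates to 1888 − 772 = 1116 CE.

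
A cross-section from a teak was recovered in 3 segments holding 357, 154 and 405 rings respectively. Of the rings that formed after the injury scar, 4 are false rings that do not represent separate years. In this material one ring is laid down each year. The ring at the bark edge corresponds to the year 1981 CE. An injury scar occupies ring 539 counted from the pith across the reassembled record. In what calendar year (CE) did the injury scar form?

Total rings = 357 + 154 + 405 = 916.
Between ring 539 and the bark edge there are 916 − 539 = 377 rings.
Excluding 4 false rings: 377 − 4 = 373.
The ring at the bark edge is 1981 CE, so the injury scar dates to 1981 − 373 = 1608 CE.

1608 CE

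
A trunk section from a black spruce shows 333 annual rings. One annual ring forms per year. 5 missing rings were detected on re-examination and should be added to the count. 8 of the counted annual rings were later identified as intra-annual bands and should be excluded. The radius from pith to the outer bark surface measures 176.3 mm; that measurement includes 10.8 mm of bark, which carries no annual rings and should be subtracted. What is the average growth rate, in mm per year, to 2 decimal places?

True annual ring count = 333 − 8 + 5 = 330.
Removing the 10.8 mm offcut leaves 176.3 − 10.8 = 165.5 mm.
Mean rate = 165.5 mm / 330 years ≈ 0.50 mm per year.

0.50 mm per year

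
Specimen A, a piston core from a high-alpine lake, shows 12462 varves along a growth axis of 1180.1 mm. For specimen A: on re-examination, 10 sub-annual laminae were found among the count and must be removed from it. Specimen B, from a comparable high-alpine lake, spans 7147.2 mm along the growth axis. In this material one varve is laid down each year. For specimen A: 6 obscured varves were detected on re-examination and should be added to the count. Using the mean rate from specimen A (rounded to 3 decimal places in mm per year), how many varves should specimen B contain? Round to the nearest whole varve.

75234 varves

Specimen A: true varve count = 12462 − 10 + 6 = 12458.
A: Mean rate = 1180.1 mm / 12458 years ≈ 0.095 mm per year.
Specimen B: 7147.2 mm / 0.095 mm per year = 75233.68 years ≈ 75234 varves.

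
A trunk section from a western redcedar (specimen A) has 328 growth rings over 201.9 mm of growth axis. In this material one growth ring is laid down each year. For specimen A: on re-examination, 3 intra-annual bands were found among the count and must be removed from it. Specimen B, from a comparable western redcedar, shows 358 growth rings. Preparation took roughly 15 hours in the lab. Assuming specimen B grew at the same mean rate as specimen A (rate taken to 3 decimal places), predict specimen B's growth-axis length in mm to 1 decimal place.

Specimen A: adjusted count: 328 − 3 = 325 growth rings.
A: Extension rate ≈ 201.9 / 325 = 0.621 mm/yr.
B's length ≈ 0.621 × 358 = 222.3 mm.

222.3 mm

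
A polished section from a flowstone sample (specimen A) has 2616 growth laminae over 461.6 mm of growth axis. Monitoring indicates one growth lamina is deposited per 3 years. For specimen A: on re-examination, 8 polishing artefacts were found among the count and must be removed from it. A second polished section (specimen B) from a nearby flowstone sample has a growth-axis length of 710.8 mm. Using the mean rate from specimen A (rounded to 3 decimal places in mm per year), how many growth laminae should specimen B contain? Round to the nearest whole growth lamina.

4016 growth laminae

Specimen A: correcting the raw count gives 2616 − 8 = 2608 true growth laminae.
Specimen A: multiplying by 3 years per growth lamina: 2608 × 3 = 7824 years.
A: 461.6 mm over 7824 years gives 461.6 / 7824 ≈ 0.059 mm/yr.
B spans 710.8 / 0.059 = 12047.46 years; at 3 years per growth lamina that is 12047.46 / 3 ≈ 4016 growth laminae.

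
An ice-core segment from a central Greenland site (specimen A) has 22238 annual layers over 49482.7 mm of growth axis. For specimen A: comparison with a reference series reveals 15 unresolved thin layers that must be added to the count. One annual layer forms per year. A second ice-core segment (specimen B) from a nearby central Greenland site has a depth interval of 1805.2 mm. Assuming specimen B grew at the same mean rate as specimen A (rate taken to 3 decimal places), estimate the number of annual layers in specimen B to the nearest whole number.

Specimen A: correcting the raw count gives 22238 + 15 = 22253 true annual layers.
A: 49482.7 mm over 22253 years gives 49482.7 / 22253 ≈ 2.224 mm/yr.
Specimen B: 1805.2 mm / 2.224 mm per year = 811.69 years ≈ 812 annual layers.

812 annual layers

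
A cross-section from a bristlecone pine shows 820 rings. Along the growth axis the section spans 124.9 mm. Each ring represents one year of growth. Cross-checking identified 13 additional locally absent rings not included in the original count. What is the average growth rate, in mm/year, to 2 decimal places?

0.15 mm/year

Adjusted count: 820 + 13 = 833 rings.
124.9 mm over 833 years gives 124.9 / 833 ≈ 0.15 mm/year.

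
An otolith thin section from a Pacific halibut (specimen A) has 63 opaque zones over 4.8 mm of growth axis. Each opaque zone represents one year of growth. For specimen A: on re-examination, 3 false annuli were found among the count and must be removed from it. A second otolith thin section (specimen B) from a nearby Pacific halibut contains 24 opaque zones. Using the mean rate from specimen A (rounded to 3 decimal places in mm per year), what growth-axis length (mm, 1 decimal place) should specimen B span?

Specimen A: true opaque zone count = 63 − 3 = 60.
A: 4.8 mm over 60 years gives 4.8 / 60 ≈ 0.080 mm/yr.
For B, 0.080 mm/year × 24 years = 1.9 mm.

1.9 mm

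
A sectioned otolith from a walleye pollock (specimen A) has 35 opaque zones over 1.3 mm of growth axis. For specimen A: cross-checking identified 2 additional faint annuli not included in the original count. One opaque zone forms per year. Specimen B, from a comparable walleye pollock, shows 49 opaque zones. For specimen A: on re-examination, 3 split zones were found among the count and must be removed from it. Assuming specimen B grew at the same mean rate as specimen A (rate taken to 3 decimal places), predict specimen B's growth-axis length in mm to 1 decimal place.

1.9 mm

Specimen A: true opaque zone count = 35 − 3 + 2 = 34.
A: 1.3 mm over 34 years gives 1.3 / 34 ≈ 0.038 mm/yr.
For B, 0.038 mm/year × 49 years = 1.9 mm.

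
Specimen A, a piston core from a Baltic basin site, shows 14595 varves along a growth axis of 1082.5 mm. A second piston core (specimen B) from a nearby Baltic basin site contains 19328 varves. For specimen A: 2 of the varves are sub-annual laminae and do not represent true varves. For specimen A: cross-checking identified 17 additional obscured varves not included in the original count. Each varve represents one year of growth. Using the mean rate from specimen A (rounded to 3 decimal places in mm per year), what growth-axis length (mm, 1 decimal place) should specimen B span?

Specimen A: true varve count = 14595 − 2 + 17 = 14610.
A: Extension rate ≈ 1082.5 / 14610 = 0.074 mm/yr.
For B, 0.074 mm/year × 19328 years = 1430.3 mm.

1430.3 mm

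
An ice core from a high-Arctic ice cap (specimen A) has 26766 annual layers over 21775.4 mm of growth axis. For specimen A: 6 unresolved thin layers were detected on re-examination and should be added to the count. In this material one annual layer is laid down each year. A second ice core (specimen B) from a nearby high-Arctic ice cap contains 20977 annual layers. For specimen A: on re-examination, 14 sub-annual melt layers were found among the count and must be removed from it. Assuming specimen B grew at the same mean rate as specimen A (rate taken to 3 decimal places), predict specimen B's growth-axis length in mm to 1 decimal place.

17075.3 mm

Specimen A: true annual layer count = 26766 − 14 + 6 = 26758.
A: Extension rate ≈ 21775.4 / 26758 = 0.814 mm/yr.
B's length ≈ 0.814 × 20977 = 17075.3 mm.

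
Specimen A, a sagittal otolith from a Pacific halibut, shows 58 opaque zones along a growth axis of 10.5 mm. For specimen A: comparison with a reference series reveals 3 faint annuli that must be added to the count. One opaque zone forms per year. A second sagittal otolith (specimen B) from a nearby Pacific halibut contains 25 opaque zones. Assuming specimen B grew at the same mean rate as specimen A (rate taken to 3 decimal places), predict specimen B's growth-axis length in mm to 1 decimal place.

Specimen A: true opaque zone count = 58 + 3 = 61.
A: Mean rate = 10.5 mm / 61 years ≈ 0.172 mm per year.
Length of B = 0.172 × 25 = 4.3 mm.

4.3 mm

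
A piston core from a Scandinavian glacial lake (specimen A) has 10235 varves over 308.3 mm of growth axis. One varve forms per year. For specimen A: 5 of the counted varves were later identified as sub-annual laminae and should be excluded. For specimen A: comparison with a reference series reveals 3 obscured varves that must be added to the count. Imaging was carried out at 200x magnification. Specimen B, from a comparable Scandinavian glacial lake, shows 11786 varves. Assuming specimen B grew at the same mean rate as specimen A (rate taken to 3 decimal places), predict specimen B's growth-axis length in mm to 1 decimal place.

353.6 mm

Specimen A: correcting the raw count gives 10235 − 5 + 3 = 10233 true varves.
A: 308.3 mm over 10233 years gives 308.3 / 10233 ≈ 0.030 mm/yr.
Length of B = 0.030 × 11786 = 353.6 mm.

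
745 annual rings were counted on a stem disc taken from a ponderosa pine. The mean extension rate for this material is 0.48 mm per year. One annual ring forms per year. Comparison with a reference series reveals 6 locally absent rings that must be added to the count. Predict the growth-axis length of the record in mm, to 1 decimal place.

360.5 mm

True annual ring count = 745 + 6 = 751.
751 years at 0.48 mm/year gives 0.48 × 751 = 360.5 mm.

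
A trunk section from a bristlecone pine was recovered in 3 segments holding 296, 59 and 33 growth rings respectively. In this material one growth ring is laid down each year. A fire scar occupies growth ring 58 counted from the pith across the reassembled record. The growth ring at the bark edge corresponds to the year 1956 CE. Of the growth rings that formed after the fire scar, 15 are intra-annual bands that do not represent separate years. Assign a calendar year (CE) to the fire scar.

1641 CE

Total growth rings = 296 + 59 + 33 = 388.
Between growth ring 58 and the bark edge there are 388 − 58 = 330 growth rings.
Removing the 15 false growth rings leaves 330 − 15 = 315 true growth rings beyond the fire scar.
1956 − 315 = 1641 CE.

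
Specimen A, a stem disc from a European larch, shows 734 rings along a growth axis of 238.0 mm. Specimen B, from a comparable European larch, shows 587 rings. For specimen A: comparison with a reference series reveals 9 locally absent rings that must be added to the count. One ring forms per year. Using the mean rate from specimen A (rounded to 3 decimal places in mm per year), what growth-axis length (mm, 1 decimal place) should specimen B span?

187.8 mm

Specimen A: adjusted count: 734 + 9 = 743 rings.
A: Mean rate = 238.0 mm / 743 years ≈ 0.320 mm/yr.
For B, 0.320 mm/year × 587 years = 187.8 mm.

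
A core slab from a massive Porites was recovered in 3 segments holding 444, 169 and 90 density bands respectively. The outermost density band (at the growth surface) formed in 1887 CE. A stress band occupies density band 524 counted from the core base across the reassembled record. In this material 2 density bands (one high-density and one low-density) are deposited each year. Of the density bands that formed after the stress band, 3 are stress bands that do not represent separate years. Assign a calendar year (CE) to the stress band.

1799 CE

Total density bands = 444 + 169 + 90 = 703.
Between density band 524 and the growth surface there are 703 − 524 = 179 density bands.
Excluding 3 false density bands: 179 − 3 = 176.
Dividing by 2 density bands per year: 176 / 2 = 88 years.
The density band at the growth surface is 1887 CE, so the stress band dates to 1887 − 88 = 1799 CE.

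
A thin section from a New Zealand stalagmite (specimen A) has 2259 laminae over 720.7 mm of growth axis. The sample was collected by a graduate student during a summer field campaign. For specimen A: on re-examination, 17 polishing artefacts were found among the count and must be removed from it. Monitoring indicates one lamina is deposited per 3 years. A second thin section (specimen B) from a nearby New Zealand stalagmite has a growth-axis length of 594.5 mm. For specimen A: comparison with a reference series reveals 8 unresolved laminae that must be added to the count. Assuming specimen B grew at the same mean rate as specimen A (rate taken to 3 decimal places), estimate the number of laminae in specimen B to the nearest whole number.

Specimen A: true lamina count = 2259 − 17 + 8 = 2250.
Specimen A: at 3 years per lamina, 2250 × 3 = 6750 years.
A: 720.7 mm over 6750 years gives 720.7 / 6750 ≈ 0.107 mm/year.
Specimen B: 594.5 mm / 0.107 mm per year = 5556.07 years; at 3 years per lamina that is 5556.07 / 3 ≈ 1852 laminae.

1852 laminae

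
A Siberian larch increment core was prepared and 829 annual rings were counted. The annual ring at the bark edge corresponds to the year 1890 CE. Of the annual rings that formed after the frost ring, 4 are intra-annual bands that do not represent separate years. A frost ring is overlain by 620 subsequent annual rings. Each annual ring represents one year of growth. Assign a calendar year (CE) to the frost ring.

There are 620 annual rings younger than the frost ring.
620 − 4 false = 616 true annual rings after the frost ring.
The annual ring at the bark edge is 1890 CE, so the frost ring dates to 1890 − 616 = 1274 CE.

1274 CE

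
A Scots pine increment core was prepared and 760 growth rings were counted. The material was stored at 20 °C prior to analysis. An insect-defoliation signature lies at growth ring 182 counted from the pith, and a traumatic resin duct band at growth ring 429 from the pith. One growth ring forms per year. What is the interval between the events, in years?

The two markers are separated by 429 − 182 = 247 growth rings.
At one growth ring per year, 247 years elapsed between them.

247 years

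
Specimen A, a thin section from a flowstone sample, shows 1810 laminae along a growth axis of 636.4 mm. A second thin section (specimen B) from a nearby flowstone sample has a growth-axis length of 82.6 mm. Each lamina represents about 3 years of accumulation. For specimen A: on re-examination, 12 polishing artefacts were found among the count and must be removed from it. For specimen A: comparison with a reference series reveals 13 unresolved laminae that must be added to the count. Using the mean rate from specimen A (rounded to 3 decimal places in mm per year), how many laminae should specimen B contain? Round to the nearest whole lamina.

Specimen A: adjusted count: 1810 − 12 + 13 = 1811 laminae.
Specimen A: at 3 years per lamina, 1811 × 3 = 5433 years.
A: Mean rate = 636.4 mm / 5433 years ≈ 0.117 mm per year.
Specimen B: 82.6 mm / 0.117 mm per year = 705.98 years; at 3 years per lamina that is 705.98 / 3 ≈ 235 laminae.

235 laminae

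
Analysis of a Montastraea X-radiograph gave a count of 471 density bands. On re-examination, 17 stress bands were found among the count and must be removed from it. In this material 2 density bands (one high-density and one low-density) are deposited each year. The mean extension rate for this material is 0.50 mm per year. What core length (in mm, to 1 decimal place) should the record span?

113.5 mm

Adjusted count: 471 − 17 = 454 density bands.
With 2 density bands per year, 454 / 2 = 227 years.
Predicted length = 0.50 mm/year × 227 years = 113.5 mm.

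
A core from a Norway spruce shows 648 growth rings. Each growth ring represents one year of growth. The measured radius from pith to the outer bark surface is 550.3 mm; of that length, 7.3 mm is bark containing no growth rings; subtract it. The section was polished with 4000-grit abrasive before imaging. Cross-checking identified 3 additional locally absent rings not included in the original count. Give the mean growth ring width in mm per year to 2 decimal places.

After corrections the count is 648 + 3 = 651 growth rings.
The growth record spans 550.3 − 7.3 = 543.0 mm.
543.0 mm over 651 years gives 543.0 / 651 ≈ 0.83 mm per year.

0.83 mm per year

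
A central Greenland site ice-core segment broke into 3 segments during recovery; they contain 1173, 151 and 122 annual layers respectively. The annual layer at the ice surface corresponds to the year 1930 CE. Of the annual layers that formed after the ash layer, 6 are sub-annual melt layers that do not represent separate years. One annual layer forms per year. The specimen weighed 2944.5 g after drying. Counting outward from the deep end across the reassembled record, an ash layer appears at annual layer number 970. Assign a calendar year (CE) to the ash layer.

Total annual layers = 1173 + 151 + 122 = 1446.
Between annual layer 970 and the ice surface there are 1446 − 970 = 476 annual layers.
Removing the 6 false annual layers leaves 476 − 6 = 470 true annual layers beyond the ash layer.
Counting back 470 years from 1930 CE places the ash layer in 1930 − 470 = 1460 CE.

1460 CE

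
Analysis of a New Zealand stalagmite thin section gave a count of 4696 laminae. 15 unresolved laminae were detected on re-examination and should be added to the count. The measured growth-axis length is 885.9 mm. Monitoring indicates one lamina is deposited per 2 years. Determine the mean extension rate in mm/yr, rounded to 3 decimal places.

0.094 mm/yr

Adjusted count: 4696 + 15 = 4711 laminae.
Multiplying by 2 years per lamina: 4711 × 2 = 9422 years.
Extension rate ≈ 885.9 / 9422 = 0.094 mm/yr.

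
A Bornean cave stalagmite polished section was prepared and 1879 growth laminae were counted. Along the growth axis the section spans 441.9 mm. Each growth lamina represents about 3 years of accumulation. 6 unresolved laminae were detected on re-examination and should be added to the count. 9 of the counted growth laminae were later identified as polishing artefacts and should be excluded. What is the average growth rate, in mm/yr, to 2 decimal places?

After corrections the count is 1879 − 9 + 6 = 1876 growth laminae.
1876 growth laminae at 3 years each span 1876 × 3 = 5628 years.
441.9 mm over 5628 years gives 441.9 / 5628 ≈ 0.08 mm/yr.

0.08 mm/yr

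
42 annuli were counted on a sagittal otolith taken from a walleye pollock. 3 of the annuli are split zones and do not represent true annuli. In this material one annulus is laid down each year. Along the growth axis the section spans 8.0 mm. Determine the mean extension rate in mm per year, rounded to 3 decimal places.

Adjusted count: 42 − 3 = 39 annuli.
Extension rate ≈ 8.0 / 39 = 0.205 mm per year.

0.205 mm per year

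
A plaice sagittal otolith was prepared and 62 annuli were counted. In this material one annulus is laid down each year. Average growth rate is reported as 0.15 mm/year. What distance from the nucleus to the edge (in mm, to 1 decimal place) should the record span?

9.3 mm

The record spans 62 years at 0.15 mm per year.
Length ≈ 0.15 × 62 = 9.3 mm.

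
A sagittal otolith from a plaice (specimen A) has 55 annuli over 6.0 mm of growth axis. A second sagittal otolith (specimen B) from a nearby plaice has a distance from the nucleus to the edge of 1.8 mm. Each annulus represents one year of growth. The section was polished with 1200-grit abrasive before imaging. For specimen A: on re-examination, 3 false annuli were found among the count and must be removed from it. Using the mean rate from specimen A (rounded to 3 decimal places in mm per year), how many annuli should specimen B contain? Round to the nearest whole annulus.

16 annuli

Specimen A: correcting the raw count gives 55 − 3 = 52 true annuli.
A: Extension rate ≈ 6.0 / 52 = 0.115 mm/year.
For B, 1.8 / 0.115 = 15.65 years ≈ 16 annuli.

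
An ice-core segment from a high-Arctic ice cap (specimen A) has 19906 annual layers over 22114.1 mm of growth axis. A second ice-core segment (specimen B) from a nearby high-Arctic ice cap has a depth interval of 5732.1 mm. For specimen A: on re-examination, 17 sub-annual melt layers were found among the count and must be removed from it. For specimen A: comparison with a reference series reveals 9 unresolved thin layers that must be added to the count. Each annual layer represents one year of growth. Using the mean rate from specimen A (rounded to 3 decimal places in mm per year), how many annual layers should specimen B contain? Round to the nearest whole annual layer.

Specimen A: true annual layer count = 19906 − 17 + 9 = 19898.
A: 22114.1 mm over 19898 years gives 22114.1 / 19898 ≈ 1.111 mm per year.
B spans 5732.1 / 1.111 = 5159.41 years ≈ 5159 annual layers.

5159 annual layers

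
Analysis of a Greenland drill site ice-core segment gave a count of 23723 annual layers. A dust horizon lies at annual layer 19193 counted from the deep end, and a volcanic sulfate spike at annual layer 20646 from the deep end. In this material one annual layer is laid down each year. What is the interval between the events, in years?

20646 − 19193 = 1453 annual layers lie between the two events.
That is 1453 years at one annual layer per year.

1453 yr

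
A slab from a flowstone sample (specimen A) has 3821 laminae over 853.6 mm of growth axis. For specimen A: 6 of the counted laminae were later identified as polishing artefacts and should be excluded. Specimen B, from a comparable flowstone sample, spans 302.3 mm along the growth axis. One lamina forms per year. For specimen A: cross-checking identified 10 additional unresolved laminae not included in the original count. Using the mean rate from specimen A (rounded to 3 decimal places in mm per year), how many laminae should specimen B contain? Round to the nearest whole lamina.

Specimen A: correcting the raw count gives 3821 − 6 + 10 = 3825 true laminae.
A: 853.6 mm over 3825 years gives 853.6 / 3825 ≈ 0.223 mm/year.
For B, 302.3 / 0.223 = 1355.61 years ≈ 1356 laminae.

1356 laminae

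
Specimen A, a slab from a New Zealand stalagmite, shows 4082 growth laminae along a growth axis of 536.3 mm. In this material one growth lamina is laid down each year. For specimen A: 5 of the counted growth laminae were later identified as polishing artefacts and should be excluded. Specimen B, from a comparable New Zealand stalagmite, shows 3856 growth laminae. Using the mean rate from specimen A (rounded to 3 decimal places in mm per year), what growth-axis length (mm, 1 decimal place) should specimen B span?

Specimen A: correcting the raw count gives 4082 − 5 = 4077 true growth laminae.
A: 536.3 mm over 4077 years gives 536.3 / 4077 ≈ 0.132 mm per year.
Length of B = 0.132 × 3856 = 509.0 mm.

509.0 mm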